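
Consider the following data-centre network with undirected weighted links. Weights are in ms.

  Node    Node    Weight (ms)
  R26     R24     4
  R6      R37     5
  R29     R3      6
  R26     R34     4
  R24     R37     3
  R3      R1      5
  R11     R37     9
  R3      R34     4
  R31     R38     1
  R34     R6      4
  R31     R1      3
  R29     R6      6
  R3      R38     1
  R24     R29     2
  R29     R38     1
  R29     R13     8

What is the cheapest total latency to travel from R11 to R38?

Shortest distances from R11:
R11: 0
R37: 9  (via R11)
R24: 12  (via R37)
R6: 14  (via R37)
R29: 14  (via R24)
R38: 15  (via R29)
Shortest route: R11–R37–R24–R29–R38 = 15 ms.

15 ms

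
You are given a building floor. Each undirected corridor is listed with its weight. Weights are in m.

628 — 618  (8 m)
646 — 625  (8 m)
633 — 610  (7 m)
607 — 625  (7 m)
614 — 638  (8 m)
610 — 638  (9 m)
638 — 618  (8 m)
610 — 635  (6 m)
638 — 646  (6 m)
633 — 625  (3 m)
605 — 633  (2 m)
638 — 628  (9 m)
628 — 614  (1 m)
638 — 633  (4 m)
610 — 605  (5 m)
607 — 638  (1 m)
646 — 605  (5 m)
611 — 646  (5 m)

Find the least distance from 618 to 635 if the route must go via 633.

Shortest 618→633: 618–638–633 = 12
Shortest 633→635: 633–610–635 = 13
Total via 633: 12 + 13 = 25 m.

25 m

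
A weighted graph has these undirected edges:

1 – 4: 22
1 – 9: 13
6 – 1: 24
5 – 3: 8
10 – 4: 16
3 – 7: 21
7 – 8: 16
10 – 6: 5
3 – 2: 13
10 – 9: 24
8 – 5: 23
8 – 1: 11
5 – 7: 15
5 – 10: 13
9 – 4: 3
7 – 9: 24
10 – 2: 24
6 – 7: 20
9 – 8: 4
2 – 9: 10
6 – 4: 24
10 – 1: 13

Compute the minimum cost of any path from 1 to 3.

34

Candidate routes:
1 - 10 - 5 - 3: 13+13+8 = 34
1 - 9 - 2 - 3: 13+10+13 = 36
1 - 8 - 5 - 3: 11+23+8 = 42
1 - 8 - 9 - 2 - 3: 11+4+10+13 = 38
Cheapest is 1 - 10 - 5 - 3 at 34.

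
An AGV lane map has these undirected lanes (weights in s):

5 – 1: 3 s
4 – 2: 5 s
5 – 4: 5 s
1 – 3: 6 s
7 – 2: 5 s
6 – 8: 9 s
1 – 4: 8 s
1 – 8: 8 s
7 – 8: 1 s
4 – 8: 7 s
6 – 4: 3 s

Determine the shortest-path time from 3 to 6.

17 s

Enumerating some paths:
3–1–8–6: 6+8+9 = 23
3–1–4–6: 6+8+3 = 17
The minimum is 17 s via 3–1–4–6.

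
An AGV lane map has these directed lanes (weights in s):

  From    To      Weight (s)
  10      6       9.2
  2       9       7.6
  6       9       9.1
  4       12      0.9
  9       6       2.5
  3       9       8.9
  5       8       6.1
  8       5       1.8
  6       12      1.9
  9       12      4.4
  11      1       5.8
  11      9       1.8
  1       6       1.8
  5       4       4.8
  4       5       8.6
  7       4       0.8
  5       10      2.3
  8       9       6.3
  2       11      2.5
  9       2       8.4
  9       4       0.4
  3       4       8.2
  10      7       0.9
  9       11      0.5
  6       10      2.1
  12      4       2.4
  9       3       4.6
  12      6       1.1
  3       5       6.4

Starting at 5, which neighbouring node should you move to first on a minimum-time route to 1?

Candidate routes:
5–8–9–11–1: 6.1+6.3+0.5+5.8 = 18.7
5–10–7–4–12–6–9–11–1: 2.3+0.9+0.8+0.9+1.1+9.1+0.5+5.8 = 21.4
Cheapest is 5–8–9–11–1 at 18.7 s.
So from 5 the first move is to 8.

8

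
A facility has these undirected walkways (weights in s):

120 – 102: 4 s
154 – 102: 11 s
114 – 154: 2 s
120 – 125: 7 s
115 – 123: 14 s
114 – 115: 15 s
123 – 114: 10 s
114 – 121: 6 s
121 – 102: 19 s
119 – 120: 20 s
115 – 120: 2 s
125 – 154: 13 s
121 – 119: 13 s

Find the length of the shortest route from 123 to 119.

Running Dijkstra from 123:
123: 0
114: 10  (via 123)
154: 12  (via 114)
115: 14  (via 123)
120: 16  (via 115)
121: 16  (via 114)
102: 20  (via 120)
125: 23  (via 120)
119: 29  (via 121)
Shortest route: 123 → 114 → 121 → 119 = 29 s.

29 s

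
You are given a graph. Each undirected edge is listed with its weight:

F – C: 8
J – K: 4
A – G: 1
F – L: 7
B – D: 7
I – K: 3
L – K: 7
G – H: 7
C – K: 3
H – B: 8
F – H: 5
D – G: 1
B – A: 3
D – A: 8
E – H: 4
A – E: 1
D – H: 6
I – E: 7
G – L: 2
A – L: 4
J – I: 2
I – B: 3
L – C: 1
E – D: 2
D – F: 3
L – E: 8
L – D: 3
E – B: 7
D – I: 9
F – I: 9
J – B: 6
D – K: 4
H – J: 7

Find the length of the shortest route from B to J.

5

Running Dijkstra from B:
B: 0
A: 3  (via B)
I: 3  (via B)
E: 4  (via A)
G: 4  (via A)
D: 5  (via G)
J: 5  (via I)
Shortest route: B–I–J = 5.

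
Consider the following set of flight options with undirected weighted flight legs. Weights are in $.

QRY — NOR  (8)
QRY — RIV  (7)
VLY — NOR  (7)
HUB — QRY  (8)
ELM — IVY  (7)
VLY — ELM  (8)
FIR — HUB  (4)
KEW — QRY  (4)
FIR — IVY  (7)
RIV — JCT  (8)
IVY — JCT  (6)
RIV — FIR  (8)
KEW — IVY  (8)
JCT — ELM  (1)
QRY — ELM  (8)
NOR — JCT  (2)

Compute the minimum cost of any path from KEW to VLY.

$19

Enumerating some paths:
KEW–QRY–ELM–JCT–NOR–VLY: 4+8+1+2+7 = 22
KEW–QRY–ELM–VLY: 4+8+8 = 20
KEW–QRY–NOR–VLY: 4+8+7 = 19
The minimum is $19 via KEW–QRY–NOR–VLY.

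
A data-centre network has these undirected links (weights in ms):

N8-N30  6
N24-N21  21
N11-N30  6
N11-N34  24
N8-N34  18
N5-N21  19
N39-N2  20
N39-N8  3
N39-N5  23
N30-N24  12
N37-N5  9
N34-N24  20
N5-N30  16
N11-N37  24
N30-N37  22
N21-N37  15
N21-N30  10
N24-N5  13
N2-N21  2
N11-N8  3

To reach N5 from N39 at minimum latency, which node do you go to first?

Compare a few routes:
N39 - N8 - N30 - N5: 3+6+16 = 25
N39 - N5: 23 = 23
The minimum is 23 ms via N39 - N5.
So from N39 the first move is to N5.

N5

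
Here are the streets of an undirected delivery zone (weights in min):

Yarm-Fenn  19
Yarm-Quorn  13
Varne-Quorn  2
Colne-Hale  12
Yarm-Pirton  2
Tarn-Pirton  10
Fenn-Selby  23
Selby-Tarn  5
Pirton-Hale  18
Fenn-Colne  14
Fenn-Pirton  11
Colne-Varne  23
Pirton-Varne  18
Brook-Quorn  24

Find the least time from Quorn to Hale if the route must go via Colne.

Best Quorn to Colne: Quorn–Varne–Colne costing 25
Shortest Colne→Hale: Colne–Hale = 12
Total via Colne: 25 + 12 = 37 min.

37 min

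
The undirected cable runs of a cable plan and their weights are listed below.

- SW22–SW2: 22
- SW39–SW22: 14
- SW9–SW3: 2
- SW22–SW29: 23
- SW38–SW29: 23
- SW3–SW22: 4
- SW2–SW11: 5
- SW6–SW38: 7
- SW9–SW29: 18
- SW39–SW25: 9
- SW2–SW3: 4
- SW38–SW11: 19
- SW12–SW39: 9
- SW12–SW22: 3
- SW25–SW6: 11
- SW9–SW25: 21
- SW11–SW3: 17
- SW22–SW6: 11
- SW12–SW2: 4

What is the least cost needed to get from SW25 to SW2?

Running Dijkstra from SW25:
SW25: 0
SW39: 9  (via SW25)
SW6: 11  (via SW25)
SW12: 18  (via SW39)
SW38: 18  (via SW6)
SW9: 21  (via SW25)
SW22: 21  (via SW12)
SW2: 22  (via SW12)
Shortest route: SW25 → SW39 → SW12 → SW2 = 22.

22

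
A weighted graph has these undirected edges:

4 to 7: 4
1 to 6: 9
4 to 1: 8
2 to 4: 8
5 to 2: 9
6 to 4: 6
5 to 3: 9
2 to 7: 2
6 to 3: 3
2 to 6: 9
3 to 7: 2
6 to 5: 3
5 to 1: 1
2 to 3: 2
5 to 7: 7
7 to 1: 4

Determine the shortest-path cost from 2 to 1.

Shortest distances from 2:
2: 0
3: 2  (via 2)
7: 2  (via 2)
6: 5  (via 3)
1: 6  (via 7)
Shortest route: 2–7–1 = 6.

6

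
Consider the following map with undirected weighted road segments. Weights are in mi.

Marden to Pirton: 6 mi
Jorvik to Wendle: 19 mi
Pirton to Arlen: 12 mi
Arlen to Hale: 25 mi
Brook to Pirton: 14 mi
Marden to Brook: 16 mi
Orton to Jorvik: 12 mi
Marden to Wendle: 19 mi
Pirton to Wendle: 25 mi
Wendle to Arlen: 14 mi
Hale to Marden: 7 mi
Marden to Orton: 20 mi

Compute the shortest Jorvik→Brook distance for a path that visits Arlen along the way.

59 mi

Shortest Jorvik→Arlen: Jorvik–Wendle–Arlen = 33
Shortest Arlen→Brook: Arlen–Pirton–Brook = 26
Total via Arlen: 33 + 26 = 59 mi.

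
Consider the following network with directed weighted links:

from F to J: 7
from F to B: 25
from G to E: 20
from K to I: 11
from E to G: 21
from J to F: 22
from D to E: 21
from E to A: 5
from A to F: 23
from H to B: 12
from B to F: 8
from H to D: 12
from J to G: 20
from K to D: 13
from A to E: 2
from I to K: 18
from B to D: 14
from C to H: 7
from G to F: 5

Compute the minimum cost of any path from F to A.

52

Candidate routes:
F - J - G - E - A: 7+20+20+5 = 52
F - B - D - E - A: 25+14+21+5 = 65
Cheapest is F - J - G - E - A at 52.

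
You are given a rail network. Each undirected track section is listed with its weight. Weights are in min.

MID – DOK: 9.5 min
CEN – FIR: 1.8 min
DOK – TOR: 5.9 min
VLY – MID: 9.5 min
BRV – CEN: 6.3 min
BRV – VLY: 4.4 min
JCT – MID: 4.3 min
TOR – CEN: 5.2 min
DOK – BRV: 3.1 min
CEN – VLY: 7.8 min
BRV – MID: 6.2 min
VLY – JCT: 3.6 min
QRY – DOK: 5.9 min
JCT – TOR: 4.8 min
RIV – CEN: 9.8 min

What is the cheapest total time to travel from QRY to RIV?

25.1 min

Compare a few routes:
QRY - DOK - BRV - CEN - RIV: 5.9+3.1+6.3+9.8 = 25.1
QRY - DOK - TOR - CEN - RIV: 5.9+5.9+5.2+9.8 = 26.8
QRY - DOK - BRV - VLY - JCT - TOR - CEN - RIV: 5.9+3.1+4.4+3.6+4.8+5.2+9.8 = 36.8
QRY - DOK - BRV - VLY - CEN - RIV: 5.9+3.1+4.4+7.8+9.8 = 31
Cheapest is QRY - DOK - BRV - CEN - RIV at 25.1 min.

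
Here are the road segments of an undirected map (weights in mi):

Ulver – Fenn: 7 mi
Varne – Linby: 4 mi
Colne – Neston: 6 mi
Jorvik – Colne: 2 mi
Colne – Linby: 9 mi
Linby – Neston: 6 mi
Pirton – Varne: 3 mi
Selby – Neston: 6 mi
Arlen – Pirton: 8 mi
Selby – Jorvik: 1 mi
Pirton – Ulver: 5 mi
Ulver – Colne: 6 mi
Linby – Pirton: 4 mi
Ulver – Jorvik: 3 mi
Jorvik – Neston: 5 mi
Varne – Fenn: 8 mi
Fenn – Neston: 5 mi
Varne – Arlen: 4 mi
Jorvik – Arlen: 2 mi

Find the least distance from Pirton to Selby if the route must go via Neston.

16 mi

Shortest Pirton→Neston: Pirton → Linby → Neston = 10
Shortest Neston→Selby: Neston → Selby = 6
Total via Neston: 10 + 6 = 16 mi.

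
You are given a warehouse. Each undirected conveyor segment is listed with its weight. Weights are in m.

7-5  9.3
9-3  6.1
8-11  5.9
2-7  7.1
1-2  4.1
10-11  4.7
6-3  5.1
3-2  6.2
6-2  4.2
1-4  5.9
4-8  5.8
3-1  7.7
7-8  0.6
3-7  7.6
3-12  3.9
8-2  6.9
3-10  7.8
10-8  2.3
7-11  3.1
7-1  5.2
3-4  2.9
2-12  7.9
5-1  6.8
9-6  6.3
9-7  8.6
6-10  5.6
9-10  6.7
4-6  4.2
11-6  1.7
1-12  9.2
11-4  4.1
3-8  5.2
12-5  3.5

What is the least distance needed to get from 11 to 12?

Running Dijkstra from 11:
11: 0
6: 1.7  (via 11)
7: 3.1  (via 11)
8: 3.7  (via 7)
4: 4.1  (via 11)
10: 4.7  (via 11)
2: 5.9  (via 6)
3: 6.8  (via 6)
9: 8  (via 6)
1: 8.3  (via 7)
12: 10.7  (via 3)
Shortest route: 11 → 6 → 3 → 12 = 10.7 m.

10.7 m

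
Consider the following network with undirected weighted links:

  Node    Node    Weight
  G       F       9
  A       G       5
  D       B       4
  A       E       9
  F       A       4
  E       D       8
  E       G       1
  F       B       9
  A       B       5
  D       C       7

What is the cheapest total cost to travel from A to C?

16

Shortest distances from A:
A: 0
F: 4  (via A)
B: 5  (via A)
G: 5  (via A)
E: 6  (via G)
D: 9  (via B)
C: 16  (via D)
Shortest route: A–B–D–C = 16.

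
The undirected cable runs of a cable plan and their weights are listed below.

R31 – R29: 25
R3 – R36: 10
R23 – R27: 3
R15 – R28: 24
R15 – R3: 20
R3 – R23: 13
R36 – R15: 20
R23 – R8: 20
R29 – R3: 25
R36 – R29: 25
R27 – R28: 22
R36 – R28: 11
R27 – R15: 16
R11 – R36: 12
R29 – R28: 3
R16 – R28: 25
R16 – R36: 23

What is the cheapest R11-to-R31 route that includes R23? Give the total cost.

88

Best R11 to R23: R11–R36–R3–R23 costing 35
Shortest R23→R31: R23–R27–R28–R29–R31 = 53
Total via R23: 35 + 53 = 88.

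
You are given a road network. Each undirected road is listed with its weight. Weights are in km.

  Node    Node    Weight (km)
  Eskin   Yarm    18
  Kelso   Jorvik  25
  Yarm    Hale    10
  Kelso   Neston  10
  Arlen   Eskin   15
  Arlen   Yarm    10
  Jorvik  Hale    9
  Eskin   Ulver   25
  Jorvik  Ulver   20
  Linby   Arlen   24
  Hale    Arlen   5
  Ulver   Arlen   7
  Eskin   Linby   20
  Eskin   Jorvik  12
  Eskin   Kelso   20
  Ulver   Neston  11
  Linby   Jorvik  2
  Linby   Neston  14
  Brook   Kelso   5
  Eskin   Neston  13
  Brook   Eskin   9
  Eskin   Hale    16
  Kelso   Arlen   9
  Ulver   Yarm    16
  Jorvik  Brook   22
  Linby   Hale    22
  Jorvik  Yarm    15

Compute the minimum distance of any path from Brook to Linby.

23 km

Compare a few routes:
Brook → Jorvik → Linby: 22+2 = 24
Brook → Eskin → Linby: 9+20 = 29
Brook → Kelso → Neston → Linby: 5+10+14 = 29
Brook → Eskin → Jorvik → Linby: 9+12+2 = 23
Cheapest is Brook → Eskin → Jorvik → Linby at 23 km.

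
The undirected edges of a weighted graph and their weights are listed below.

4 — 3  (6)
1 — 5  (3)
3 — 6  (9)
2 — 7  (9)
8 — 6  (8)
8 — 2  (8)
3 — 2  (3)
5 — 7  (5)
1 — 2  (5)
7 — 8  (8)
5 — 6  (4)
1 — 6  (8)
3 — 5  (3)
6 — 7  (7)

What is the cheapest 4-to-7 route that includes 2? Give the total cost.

18

Best 4 to 2: 4 → 3 → 2 costing 9
Shortest 2→7: 2 → 7 = 9
Total via 2: 9 + 9 = 18.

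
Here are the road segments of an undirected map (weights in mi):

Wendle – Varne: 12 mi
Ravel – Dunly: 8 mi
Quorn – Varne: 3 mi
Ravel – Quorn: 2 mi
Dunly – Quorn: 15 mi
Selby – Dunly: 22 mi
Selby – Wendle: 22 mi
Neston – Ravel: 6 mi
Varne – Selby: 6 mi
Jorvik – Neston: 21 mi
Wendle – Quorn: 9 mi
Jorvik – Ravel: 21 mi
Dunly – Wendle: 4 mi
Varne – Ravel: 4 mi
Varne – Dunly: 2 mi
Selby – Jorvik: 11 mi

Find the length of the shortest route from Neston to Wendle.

16 mi

Shortest distances from Neston:
Neston: 0
Ravel: 6  (via Neston)
Quorn: 8  (via Ravel)
Varne: 10  (via Ravel)
Dunly: 12  (via Varne)
Selby: 16  (via Varne)
Wendle: 16  (via Dunly)
Shortest route: Neston–Ravel–Varne–Dunly–Wendle = 16 mi.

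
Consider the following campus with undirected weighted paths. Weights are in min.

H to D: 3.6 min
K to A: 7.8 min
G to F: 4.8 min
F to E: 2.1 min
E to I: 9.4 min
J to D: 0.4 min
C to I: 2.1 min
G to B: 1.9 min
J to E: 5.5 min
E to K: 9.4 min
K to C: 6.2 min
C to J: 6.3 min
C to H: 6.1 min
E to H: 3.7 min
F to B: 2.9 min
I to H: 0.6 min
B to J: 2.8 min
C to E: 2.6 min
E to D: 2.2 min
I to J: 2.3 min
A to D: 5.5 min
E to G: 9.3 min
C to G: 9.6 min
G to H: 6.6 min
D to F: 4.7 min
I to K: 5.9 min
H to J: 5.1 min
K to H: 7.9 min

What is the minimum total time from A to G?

10.6 min

Compare a few routes:
A - D - E - F - B - G: 5.5+2.2+2.1+2.9+1.9 = 14.6
A - D - J - B - G: 5.5+0.4+2.8+1.9 = 10.6
Cheapest is A - D - J - B - G at 10.6 min.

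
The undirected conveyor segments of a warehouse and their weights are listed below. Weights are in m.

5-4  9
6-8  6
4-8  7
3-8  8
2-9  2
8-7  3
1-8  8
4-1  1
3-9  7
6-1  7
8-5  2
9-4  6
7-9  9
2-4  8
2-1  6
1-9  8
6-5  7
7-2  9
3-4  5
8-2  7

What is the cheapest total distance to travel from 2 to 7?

Shortest distances from 2:
2: 0
9: 2  (via 2)
1: 6  (via 2)
4: 7  (via 1)
8: 7  (via 2)
3: 9  (via 9)
5: 9  (via 8)
7: 9  (via 2)
Shortest route: 2 → 7 = 9 m.

9 m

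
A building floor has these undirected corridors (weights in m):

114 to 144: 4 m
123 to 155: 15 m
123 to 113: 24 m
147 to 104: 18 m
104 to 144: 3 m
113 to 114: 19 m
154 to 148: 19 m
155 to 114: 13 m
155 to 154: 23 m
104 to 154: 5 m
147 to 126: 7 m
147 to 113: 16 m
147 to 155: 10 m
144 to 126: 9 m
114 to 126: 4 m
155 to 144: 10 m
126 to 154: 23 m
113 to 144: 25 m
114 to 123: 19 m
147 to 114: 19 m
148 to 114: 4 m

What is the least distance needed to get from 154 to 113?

Running Dijkstra from 154:
154: 0
104: 5  (via 154)
144: 8  (via 104)
114: 12  (via 144)
148: 16  (via 114)
126: 16  (via 114)
155: 18  (via 144)
147: 23  (via 104)
123: 31  (via 114)
113: 31  (via 114)
Shortest route: 154 → 104 → 144 → 114 → 113 = 31 m.

31 m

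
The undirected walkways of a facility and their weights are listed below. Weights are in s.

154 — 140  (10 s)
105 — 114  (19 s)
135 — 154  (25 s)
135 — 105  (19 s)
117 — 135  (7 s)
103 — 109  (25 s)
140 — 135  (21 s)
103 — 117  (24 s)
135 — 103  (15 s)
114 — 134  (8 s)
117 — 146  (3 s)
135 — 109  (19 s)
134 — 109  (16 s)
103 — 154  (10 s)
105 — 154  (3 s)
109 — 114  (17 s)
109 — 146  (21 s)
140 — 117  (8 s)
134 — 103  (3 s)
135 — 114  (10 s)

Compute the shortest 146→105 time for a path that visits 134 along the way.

Shortest 146→134: 146–117–135–114–134 = 28
Shortest 134→105: 134–103–154–105 = 16
Total via 134: 28 + 16 = 44 s.

44 s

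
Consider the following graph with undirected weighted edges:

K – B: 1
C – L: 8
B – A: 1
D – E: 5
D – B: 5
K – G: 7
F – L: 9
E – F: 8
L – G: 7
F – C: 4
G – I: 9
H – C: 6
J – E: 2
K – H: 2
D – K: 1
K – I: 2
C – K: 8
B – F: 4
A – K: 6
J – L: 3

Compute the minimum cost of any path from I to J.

Running Dijkstra from I:
I: 0
K: 2  (via I)
B: 3  (via K)
D: 3  (via K)
A: 4  (via B)
H: 4  (via K)
F: 7  (via B)
E: 8  (via D)
G: 9  (via I)
C: 10  (via K)
J: 10  (via E)
Shortest route: I–K–D–E–J = 10.

10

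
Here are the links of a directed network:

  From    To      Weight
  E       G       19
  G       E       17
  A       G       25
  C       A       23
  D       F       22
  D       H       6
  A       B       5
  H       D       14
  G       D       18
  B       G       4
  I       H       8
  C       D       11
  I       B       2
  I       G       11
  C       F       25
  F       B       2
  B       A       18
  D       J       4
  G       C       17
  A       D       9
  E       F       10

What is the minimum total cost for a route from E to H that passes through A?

Shortest E→A: E → F → B → A = 30
Best A to H: A → D → H costing 15
Total via A: 30 + 15 = 45.

45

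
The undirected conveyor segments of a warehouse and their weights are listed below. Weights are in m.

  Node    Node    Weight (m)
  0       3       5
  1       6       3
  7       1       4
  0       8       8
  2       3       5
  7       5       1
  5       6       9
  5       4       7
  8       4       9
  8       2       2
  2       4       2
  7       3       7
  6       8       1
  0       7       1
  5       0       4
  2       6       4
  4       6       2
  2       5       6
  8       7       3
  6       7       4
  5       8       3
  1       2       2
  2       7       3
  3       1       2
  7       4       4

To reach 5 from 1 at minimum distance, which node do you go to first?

Enumerating some paths:
1 - 2 - 7 - 5: 2+3+1 = 6
1 - 6 - 8 - 5: 3+1+3 = 7
1 - 7 - 5: 4+1 = 5
The minimum is 5 m via 1 - 7 - 5.
So from 1 the first move is to 7.

7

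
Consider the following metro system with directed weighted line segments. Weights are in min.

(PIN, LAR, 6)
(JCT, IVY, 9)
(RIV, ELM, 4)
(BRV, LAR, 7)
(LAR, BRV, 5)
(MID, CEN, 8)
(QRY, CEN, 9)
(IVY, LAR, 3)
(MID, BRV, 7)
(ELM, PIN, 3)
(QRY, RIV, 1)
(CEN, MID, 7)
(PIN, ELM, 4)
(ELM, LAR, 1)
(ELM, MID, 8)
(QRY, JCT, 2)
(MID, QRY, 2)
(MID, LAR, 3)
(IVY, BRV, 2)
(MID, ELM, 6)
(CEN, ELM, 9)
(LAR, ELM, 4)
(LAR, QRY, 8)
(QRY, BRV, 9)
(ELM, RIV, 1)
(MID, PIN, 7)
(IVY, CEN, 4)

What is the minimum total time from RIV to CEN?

20 min

Enumerating some paths:
RIV - ELM - LAR - QRY - CEN: 4+1+8+9 = 22
RIV - ELM - MID - CEN: 4+8+8 = 20
RIV - ELM - MID - QRY - CEN: 4+8+2+9 = 23
RIV - ELM - LAR - QRY - JCT - IVY - CEN: 4+1+8+2+9+4 = 28
The minimum is 20 min via RIV - ELM - MID - CEN.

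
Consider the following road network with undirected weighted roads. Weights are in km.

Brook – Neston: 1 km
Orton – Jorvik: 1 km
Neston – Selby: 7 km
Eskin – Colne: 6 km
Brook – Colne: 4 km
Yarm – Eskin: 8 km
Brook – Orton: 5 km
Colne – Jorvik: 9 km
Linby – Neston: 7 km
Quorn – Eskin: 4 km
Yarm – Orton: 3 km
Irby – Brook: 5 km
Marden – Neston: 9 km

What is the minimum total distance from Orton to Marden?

Candidate routes:
Orton - Jorvik - Colne - Brook - Neston - Marden: 1+9+4+1+9 = 24
Orton - Brook - Neston - Marden: 5+1+9 = 15
Orton - Yarm - Eskin - Colne - Brook - Neston - Marden: 3+8+6+4+1+9 = 31
The minimum is 15 km via Orton - Brook - Neston - Marden.

15 km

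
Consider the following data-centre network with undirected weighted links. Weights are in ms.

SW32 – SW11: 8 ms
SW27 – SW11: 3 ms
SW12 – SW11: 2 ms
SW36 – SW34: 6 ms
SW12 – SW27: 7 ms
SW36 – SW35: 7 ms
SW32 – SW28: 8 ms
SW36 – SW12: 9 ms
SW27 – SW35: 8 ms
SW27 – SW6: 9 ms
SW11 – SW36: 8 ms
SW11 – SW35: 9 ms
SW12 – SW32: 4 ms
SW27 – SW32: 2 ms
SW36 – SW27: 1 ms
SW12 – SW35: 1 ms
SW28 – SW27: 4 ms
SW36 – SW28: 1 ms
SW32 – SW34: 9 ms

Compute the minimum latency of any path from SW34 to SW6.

Enumerating some paths:
SW34–SW32–SW27–SW6: 9+2+9 = 20
SW34–SW36–SW27–SW6: 6+1+9 = 16
SW34–SW36–SW28–SW27–SW6: 6+1+4+9 = 20
The minimum is 16 ms via SW34–SW36–SW27–SW6.

16 ms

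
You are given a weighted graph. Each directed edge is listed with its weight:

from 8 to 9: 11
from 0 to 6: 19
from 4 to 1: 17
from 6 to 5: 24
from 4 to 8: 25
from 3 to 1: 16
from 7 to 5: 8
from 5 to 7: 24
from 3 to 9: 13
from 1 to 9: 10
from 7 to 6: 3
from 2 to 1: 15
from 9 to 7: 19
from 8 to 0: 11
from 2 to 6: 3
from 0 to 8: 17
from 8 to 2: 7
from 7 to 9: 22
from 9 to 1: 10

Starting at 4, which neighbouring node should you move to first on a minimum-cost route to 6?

8

Enumerating some paths:
4 - 1 - 9 - 7 - 6: 17+10+19+3 = 49
4 - 8 - 2 - 6: 25+7+3 = 35
The minimum is 35 via 4 - 8 - 2 - 6.
So from 4 the first move is to 8.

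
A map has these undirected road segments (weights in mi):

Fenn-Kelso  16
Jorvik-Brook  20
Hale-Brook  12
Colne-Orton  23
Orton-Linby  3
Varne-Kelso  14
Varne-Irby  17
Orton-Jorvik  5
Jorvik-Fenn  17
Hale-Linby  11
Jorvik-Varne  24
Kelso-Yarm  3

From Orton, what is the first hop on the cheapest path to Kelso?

Enumerating some paths:
Orton–Jorvik–Varne–Kelso: 5+24+14 = 43
Orton–Jorvik–Fenn–Kelso: 5+17+16 = 38
The minimum is 38 mi via Orton–Jorvik–Fenn–Kelso.
So from Orton the first move is to Jorvik.

Jorvik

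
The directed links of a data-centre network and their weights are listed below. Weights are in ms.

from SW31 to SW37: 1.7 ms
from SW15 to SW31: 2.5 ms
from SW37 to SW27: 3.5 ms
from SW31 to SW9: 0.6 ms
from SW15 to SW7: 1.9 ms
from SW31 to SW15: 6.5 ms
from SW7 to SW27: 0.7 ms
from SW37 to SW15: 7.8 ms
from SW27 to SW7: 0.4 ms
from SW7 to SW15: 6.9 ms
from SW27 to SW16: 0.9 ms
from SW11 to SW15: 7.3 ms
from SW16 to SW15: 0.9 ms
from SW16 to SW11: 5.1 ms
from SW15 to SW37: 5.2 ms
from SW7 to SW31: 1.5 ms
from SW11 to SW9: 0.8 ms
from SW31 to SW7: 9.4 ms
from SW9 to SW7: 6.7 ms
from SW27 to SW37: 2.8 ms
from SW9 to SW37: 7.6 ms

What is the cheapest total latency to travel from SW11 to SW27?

Settle nodes by increasing distance from SW11:
SW11: 0
SW9: 0.8  (via SW11)
SW15: 7.3  (via SW11)
SW7: 7.5  (via SW9)
SW27: 8.2  (via SW7)
Shortest route: SW11 → SW9 → SW7 → SW27 = 8.2 ms.

8.2 ms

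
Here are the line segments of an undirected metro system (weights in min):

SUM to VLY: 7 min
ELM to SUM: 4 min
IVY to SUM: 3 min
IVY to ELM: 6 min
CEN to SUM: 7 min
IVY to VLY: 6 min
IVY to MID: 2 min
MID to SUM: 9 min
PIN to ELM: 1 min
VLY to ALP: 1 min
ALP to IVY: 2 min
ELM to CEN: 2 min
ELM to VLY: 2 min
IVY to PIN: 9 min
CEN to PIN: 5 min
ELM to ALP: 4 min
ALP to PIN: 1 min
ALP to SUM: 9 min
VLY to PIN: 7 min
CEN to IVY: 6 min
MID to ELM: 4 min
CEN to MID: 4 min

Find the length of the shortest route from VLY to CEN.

Enumerating some paths:
VLY–ALP–PIN–ELM–CEN: 1+1+1+2 = 5
VLY–ELM–CEN: 2+2 = 4
The minimum is 4 min via VLY–ELM–CEN.

4 min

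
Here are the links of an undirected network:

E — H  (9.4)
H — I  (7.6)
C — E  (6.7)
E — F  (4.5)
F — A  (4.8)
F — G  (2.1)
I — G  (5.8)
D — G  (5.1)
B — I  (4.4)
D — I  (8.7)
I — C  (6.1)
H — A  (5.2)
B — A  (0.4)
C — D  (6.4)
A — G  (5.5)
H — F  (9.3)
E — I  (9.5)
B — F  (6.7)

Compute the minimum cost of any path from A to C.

10.9

Running Dijkstra from A:
A: 0
B: 0.4  (via A)
F: 4.8  (via A)
I: 4.8  (via B)
H: 5.2  (via A)
G: 5.5  (via A)
E: 9.3  (via F)
D: 10.6  (via G)
C: 10.9  (via I)
Shortest route: A → B → I → C = 10.9.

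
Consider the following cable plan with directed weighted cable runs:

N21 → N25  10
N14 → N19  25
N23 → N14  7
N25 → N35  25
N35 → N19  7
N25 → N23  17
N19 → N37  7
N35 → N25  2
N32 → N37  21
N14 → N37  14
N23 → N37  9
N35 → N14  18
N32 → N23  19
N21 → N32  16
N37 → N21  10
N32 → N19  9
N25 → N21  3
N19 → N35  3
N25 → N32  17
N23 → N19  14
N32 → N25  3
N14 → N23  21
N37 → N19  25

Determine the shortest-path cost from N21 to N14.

Shortest distances from N21:
N21: 0
N25: 10  (via N21)
N32: 16  (via N21)
N19: 25  (via N32)
N23: 27  (via N25)
N35: 28  (via N19)
N37: 32  (via N19)
N14: 34  (via N23)
Shortest route: N21–N25–N23–N14 = 34.

34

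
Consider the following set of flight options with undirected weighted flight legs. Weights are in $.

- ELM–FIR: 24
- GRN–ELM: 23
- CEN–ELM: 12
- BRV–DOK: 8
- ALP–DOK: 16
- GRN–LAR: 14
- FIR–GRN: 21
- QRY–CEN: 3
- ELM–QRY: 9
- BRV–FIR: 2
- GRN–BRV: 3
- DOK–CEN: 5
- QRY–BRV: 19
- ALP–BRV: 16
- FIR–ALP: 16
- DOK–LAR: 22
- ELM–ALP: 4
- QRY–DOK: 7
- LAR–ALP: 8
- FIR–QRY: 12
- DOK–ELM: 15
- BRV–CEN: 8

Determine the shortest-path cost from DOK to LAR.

$22

Running Dijkstra from DOK:
DOK: 0
CEN: 5  (via DOK)
QRY: 7  (via DOK)
BRV: 8  (via DOK)
FIR: 10  (via BRV)
GRN: 11  (via BRV)
ELM: 15  (via DOK)
ALP: 16  (via DOK)
LAR: 22  (via DOK)
Shortest route: DOK → LAR = $22.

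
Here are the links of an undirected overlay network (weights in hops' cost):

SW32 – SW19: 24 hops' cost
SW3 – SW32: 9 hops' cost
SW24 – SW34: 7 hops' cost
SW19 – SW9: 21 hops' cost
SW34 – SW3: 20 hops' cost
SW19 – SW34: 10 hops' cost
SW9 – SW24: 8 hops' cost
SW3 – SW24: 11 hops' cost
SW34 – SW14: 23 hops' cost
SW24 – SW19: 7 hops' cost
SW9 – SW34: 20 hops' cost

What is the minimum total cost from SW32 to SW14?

Enumerating some paths:
SW32 - SW19 - SW34 - SW14: 24+10+23 = 57
SW32 - SW3 - SW24 - SW34 - SW14: 9+11+7+23 = 50
SW32 - SW3 - SW34 - SW14: 9+20+23 = 52
Cheapest is SW32 - SW3 - SW24 - SW34 - SW14 at 50 hops' cost.

50 hops' cost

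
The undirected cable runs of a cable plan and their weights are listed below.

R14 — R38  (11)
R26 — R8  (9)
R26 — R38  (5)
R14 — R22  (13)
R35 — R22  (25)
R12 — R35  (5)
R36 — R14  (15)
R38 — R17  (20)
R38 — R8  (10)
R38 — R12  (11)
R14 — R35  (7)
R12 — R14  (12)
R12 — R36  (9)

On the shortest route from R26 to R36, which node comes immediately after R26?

R38

Compare a few routes:
R26 - R38 - R12 - R36: 5+11+9 = 25
R26 - R38 - R14 - R36: 5+11+15 = 31
R26 - R38 - R14 - R12 - R36: 5+11+12+9 = 37
The minimum is 25 via R26 - R38 - R12 - R36.
So from R26 the first move is to R38.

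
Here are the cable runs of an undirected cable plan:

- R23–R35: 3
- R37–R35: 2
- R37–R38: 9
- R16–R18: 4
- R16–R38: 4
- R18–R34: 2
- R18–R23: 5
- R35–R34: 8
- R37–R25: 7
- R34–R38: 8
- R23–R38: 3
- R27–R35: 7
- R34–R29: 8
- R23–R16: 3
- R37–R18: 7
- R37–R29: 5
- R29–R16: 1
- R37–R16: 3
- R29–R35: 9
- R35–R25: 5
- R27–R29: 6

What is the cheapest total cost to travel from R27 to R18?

Settle nodes by increasing distance from R27:
R27: 0
R29: 6  (via R27)
R16: 7  (via R29)
R35: 7  (via R27)
R37: 9  (via R35)
R23: 10  (via R16)
R18: 11  (via R16)
Shortest route: R27–R29–R16–R18 = 11.

11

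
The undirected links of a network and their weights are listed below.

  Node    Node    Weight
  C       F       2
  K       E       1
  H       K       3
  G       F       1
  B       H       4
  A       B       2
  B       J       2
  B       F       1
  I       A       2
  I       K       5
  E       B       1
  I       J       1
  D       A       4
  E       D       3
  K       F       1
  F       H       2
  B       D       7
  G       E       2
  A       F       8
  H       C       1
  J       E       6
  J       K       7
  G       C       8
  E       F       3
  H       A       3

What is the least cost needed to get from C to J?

Compare a few routes:
C - H - B - J: 1+4+2 = 7
C - F - B - J: 2+1+2 = 5
C - F - K - E - B - J: 2+1+1+1+2 = 7
C - H - F - B - J: 1+2+1+2 = 6
The minimum is 5 via C - F - B - J.

5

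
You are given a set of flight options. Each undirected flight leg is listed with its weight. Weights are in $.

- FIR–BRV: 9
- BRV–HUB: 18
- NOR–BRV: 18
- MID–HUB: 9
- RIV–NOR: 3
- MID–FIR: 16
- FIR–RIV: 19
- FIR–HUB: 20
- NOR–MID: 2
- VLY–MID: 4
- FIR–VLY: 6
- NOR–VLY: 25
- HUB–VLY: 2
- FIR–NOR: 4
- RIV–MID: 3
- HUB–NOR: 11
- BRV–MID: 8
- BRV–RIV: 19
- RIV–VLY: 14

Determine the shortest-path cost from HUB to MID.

$6

Shortest distances from HUB:
HUB: 0
VLY: 2  (via HUB)
MID: 6  (via VLY)
Shortest route: HUB → VLY → MID = $6.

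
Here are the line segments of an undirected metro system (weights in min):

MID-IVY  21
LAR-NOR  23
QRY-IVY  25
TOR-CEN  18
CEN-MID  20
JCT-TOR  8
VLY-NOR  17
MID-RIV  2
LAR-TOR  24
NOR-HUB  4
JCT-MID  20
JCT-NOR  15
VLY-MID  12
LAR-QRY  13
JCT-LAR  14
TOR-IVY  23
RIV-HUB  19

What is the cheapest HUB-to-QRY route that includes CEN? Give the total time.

94 min

Best HUB to CEN: HUB → RIV → MID → CEN costing 41
Shortest CEN→QRY: CEN → TOR → JCT → LAR → QRY = 53
Total via CEN: 41 + 53 = 94 min.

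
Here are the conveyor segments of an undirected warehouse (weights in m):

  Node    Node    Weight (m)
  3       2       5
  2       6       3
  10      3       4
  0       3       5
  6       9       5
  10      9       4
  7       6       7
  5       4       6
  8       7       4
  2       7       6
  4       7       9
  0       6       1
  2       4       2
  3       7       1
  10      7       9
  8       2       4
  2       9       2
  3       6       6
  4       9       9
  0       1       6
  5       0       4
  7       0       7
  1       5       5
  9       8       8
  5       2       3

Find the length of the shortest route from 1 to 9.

10 m

Running Dijkstra from 1:
1: 0
5: 5  (via 1)
0: 6  (via 1)
6: 7  (via 0)
2: 8  (via 5)
4: 10  (via 2)
9: 10  (via 2)
Shortest route: 1 → 5 → 2 → 9 = 10 m.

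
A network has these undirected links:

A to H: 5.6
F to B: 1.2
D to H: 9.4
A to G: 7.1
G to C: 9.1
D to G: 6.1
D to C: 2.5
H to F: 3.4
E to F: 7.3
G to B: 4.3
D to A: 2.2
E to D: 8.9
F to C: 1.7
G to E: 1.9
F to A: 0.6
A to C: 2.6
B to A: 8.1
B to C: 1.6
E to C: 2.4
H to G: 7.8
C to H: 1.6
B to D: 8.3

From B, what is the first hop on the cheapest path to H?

C

Compare a few routes:
B → F → A → C → H: 1.2+0.6+2.6+1.6 = 6
B → F → H: 1.2+3.4 = 4.6
B → F → C → H: 1.2+1.7+1.6 = 4.5
B → C → H: 1.6+1.6 = 3.2
The minimum is 3.2 via B → C → H.
So from B the first move is to C.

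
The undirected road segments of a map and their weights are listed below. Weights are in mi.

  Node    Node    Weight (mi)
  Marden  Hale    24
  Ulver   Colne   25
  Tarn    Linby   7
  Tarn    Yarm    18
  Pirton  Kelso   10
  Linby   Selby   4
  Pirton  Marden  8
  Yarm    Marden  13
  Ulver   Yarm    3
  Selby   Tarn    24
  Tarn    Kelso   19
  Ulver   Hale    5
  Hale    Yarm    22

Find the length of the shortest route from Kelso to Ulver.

Shortest distances from Kelso:
Kelso: 0
Pirton: 10  (via Kelso)
Marden: 18  (via Pirton)
Tarn: 19  (via Kelso)
Linby: 26  (via Tarn)
Selby: 30  (via Linby)
Yarm: 31  (via Marden)
Ulver: 34  (via Yarm)
Shortest route: Kelso → Pirton → Marden → Yarm → Ulver = 34 mi.

34 mi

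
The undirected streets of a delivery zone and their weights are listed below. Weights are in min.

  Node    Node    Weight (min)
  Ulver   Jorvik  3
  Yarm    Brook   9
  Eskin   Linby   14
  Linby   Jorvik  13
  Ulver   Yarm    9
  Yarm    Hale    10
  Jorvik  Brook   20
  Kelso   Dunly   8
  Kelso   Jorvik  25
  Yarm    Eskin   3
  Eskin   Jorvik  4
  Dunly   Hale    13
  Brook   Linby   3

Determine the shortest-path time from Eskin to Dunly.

26 min

Enumerating some paths:
Eskin–Jorvik–Kelso–Dunly: 4+25+8 = 37
Eskin–Yarm–Hale–Dunly: 3+10+13 = 26
Cheapest is Eskin–Yarm–Hale–Dunly at 26 min.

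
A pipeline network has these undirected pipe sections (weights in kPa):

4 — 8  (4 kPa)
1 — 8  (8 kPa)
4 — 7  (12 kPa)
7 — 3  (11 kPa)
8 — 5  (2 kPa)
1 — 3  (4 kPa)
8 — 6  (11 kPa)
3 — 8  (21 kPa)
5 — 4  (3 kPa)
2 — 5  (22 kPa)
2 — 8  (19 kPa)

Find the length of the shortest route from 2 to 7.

Shortest distances from 2:
2: 0
8: 19  (via 2)
5: 21  (via 8)
4: 23  (via 8)
1: 27  (via 8)
6: 30  (via 8)
3: 31  (via 1)
7: 35  (via 4)
Shortest route: 2 → 8 → 4 → 7 = 35 kPa.

35 kPa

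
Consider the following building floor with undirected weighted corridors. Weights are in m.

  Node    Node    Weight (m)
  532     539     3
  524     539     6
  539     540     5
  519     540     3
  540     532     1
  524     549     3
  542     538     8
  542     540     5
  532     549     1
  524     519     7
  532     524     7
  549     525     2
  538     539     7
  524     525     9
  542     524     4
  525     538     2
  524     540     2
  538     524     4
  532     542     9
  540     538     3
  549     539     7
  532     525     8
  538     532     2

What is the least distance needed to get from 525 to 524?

Running Dijkstra from 525:
525: 0
549: 2  (via 525)
538: 2  (via 525)
532: 3  (via 549)
540: 4  (via 532)
524: 5  (via 549)
Shortest route: 525–549–524 = 5 m.

5 m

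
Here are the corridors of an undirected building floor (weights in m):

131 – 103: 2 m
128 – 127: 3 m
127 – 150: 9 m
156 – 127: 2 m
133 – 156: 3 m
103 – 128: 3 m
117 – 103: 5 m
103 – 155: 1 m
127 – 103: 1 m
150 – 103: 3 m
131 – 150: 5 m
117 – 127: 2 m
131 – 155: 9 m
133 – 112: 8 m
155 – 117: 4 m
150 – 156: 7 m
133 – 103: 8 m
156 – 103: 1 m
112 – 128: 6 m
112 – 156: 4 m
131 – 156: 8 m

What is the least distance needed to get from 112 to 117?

Running Dijkstra from 112:
112: 0
156: 4  (via 112)
103: 5  (via 156)
127: 6  (via 156)
128: 6  (via 112)
155: 6  (via 103)
131: 7  (via 103)
133: 7  (via 156)
117: 8  (via 127)
Shortest route: 112–156–127–117 = 8 m.

8 m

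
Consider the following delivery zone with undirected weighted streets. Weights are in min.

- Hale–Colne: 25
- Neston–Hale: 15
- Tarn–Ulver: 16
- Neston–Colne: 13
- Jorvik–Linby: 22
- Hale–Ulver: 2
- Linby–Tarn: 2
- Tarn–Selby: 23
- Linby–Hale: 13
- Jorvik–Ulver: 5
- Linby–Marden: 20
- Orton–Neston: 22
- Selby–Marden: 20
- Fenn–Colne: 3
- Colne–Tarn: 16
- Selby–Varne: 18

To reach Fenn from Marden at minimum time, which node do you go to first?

Compare a few routes:
Marden - Selby - Tarn - Colne - Fenn: 20+23+16+3 = 62
Marden - Linby - Hale - Colne - Fenn: 20+13+25+3 = 61
Marden - Linby - Tarn - Colne - Fenn: 20+2+16+3 = 41
Cheapest is Marden - Linby - Tarn - Colne - Fenn at 41 min.
So from Marden the first move is to Linby.

Linby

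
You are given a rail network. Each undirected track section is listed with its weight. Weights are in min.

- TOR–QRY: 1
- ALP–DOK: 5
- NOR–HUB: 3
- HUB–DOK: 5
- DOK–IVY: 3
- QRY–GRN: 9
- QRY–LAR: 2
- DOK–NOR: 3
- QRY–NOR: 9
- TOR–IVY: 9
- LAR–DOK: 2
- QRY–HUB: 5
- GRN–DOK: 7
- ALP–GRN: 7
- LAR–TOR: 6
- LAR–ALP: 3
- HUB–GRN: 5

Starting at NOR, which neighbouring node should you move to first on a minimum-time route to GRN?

Compare a few routes:
NOR → DOK → GRN: 3+7 = 10
NOR → HUB → GRN: 3+5 = 8
Cheapest is NOR → HUB → GRN at 8 min.
So from NOR the first move is to HUB.

HUB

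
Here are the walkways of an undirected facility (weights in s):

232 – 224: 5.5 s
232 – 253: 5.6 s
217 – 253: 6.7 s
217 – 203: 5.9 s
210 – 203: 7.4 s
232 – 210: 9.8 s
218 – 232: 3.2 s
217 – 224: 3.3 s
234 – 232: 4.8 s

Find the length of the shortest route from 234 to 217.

Candidate routes:
234 - 232 - 224 - 217: 4.8+5.5+3.3 = 13.6
234 - 232 - 253 - 217: 4.8+5.6+6.7 = 17.1
The minimum is 13.6 s via 234 - 232 - 224 - 217.

13.6 s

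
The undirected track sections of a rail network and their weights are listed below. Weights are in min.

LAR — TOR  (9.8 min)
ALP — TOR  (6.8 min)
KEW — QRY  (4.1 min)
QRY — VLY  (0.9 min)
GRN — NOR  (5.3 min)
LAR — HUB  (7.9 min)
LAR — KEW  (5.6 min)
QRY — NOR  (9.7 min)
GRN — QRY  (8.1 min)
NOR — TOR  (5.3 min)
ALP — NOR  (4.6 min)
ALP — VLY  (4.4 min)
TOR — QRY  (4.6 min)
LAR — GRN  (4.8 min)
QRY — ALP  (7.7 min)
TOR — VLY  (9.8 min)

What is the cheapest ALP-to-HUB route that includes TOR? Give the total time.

Shortest ALP→TOR: ALP → TOR = 6.8
Best TOR to HUB: TOR → LAR → HUB costing 17.7
Total via TOR: 6.8 + 17.7 = 24.5 min.

24.5 min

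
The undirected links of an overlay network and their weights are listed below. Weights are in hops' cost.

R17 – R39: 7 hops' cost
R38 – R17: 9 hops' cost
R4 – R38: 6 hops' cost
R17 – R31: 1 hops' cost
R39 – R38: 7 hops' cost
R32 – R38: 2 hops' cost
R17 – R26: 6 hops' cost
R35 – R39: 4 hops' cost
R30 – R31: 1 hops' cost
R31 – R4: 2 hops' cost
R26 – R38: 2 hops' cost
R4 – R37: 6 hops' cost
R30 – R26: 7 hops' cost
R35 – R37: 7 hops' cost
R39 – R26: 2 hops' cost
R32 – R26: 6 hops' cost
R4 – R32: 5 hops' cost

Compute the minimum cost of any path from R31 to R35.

Running Dijkstra from R31:
R31: 0
R30: 1  (via R31)
R17: 1  (via R31)
R4: 2  (via R31)
R26: 7  (via R17)
R32: 7  (via R4)
R38: 8  (via R4)
R39: 8  (via R17)
R37: 8  (via R4)
R35: 12  (via R39)
Shortest route: R31 → R17 → R39 → R35 = 12 hops' cost.

12 hops' cost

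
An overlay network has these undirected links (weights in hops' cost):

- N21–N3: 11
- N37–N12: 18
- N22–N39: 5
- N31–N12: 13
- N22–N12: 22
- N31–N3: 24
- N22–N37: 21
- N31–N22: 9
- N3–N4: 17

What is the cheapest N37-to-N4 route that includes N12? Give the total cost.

72 hops' cost

Best N37 to N12: N37–N12 costing 18
Shortest N12→N4: N12–N31–N3–N4 = 54
Total via N12: 18 + 54 = 72 hops' cost.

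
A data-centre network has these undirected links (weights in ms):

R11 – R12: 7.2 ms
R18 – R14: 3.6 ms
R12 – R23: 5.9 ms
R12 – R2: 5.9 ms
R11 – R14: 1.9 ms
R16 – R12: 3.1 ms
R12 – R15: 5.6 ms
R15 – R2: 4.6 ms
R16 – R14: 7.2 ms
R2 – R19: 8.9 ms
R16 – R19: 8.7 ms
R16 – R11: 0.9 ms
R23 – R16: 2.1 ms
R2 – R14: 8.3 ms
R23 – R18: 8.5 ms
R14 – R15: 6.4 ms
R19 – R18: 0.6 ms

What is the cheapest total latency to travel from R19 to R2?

8.9 ms

Running Dijkstra from R19:
R19: 0
R18: 0.6  (via R19)
R14: 4.2  (via R18)
R11: 6.1  (via R14)
R16: 7  (via R11)
R2: 8.9  (via R19)
Shortest route: R19 → R2 = 8.9 ms.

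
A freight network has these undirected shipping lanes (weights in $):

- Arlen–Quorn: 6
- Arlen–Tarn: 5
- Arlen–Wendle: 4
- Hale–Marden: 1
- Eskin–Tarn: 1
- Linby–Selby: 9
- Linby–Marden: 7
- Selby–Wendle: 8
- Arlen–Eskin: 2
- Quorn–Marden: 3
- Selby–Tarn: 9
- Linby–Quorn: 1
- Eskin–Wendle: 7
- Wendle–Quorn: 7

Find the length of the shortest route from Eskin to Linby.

$9

Running Dijkstra from Eskin:
Eskin: 0
Tarn: 1  (via Eskin)
Arlen: 2  (via Eskin)
Wendle: 6  (via Arlen)
Quorn: 8  (via Arlen)
Linby: 9  (via Quorn)
Shortest route: Eskin–Arlen–Quorn–Linby = $9.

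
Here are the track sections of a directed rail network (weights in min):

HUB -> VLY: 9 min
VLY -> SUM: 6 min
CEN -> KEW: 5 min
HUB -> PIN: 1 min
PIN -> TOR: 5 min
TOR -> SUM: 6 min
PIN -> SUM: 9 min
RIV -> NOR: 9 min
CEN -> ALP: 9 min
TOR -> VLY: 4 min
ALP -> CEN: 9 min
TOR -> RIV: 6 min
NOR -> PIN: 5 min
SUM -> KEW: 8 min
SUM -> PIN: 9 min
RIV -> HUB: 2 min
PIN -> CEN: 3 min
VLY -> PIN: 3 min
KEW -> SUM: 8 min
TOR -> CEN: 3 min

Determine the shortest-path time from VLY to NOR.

23 min

Settle nodes by increasing distance from VLY:
VLY: 0
PIN: 3  (via VLY)
CEN: 6  (via PIN)
SUM: 6  (via VLY)
TOR: 8  (via PIN)
KEW: 11  (via CEN)
RIV: 14  (via TOR)
ALP: 15  (via CEN)
HUB: 16  (via RIV)
NOR: 23  (via RIV)
Shortest route: VLY–PIN–TOR–RIV–NOR = 23 min.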